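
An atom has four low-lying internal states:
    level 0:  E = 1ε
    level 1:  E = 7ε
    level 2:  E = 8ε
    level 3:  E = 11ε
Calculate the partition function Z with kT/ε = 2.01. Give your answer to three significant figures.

Z = 0.662

Eᵢ/kT = 0.49751, 3.4826, 3.9801, 5.4726.
Z = Σ e^(−Eᵢ/kT) = e^(−0.49751) + e^(−3.4826) + e^(−3.9801) + e^(−5.4726) = 0.60804 + 0.030727 + 0.018684 + 0.0042003 = 0.66165.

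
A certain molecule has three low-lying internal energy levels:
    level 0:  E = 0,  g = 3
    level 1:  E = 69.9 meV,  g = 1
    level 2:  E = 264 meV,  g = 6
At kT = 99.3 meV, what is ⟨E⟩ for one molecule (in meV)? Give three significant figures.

Eᵢ/kT = 0, 0.70393, 2.6586.
Z = Σ gᵢe^(−Eᵢ/kT) = 3·e^(−0) + 1·e^(−0.70393) + 6·e^(−2.6586) = 3.0000 + 0.49464 + 0.42028 = 3.9149.
⟨E⟩ = Σ Eᵢ gᵢe^(−Eᵢ/kT) / Z = (0·3.0000 + 69.9·0.49464 + 264·0.42028) / 3.9149 = 37.2 meV.

37.2 meV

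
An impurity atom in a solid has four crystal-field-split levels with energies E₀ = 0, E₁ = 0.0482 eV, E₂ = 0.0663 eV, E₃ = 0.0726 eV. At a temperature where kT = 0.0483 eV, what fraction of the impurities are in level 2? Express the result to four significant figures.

Eᵢ/kT = 0, 0.997930, 1.37267, 1.50311.
Z = Σ e^(−Eᵢ/kT) = e^(−0) + e^(−0.997930) + e^(−1.37267) + e^(−1.50311) = 1.00000 + 0.368642 + 0.253429 + 0.222437 = 1.84451.
P₂ = e^(−E₂/kT) / Z = 0.253429/1.84451 = 0.1374.

0.1374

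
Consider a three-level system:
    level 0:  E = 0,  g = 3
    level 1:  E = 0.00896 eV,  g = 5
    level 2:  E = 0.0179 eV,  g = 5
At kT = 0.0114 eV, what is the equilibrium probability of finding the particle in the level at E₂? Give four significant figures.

Eᵢ/kT = 0, 0.785965, 1.57018.
Z = Σ gᵢe^(−Eᵢ/kT) = 3·e^(−0) + 5·e^(−0.785965) + 5·e^(−1.57018) = 3.00000 + 2.27840 + 1.04004 = 6.31844.
P₂ = g₂ e^(−E₂/kT) / Z = 1.04004/6.31844 = 0.1646.

0.1646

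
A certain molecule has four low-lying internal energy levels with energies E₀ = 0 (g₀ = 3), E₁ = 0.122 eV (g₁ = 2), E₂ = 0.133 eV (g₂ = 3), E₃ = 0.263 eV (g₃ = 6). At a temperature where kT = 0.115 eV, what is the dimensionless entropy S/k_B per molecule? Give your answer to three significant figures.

2.27

Eᵢ/kT = 0, 1.0609, 1.1565, 2.2870.
Z = Σ gᵢe^(−Eᵢ/kT) = 3·e^(−0) + 2·e^(−1.0609) + 3·e^(−1.1565) + 6·e^(−2.2870) = 3.0000 + 0.69229 + 0.94376 + 0.60942 = 5.2455.
⟨E⟩ = Σ EᵢPᵢ = 0.070586 eV.
S/k_B = ln Z + ⟨E⟩/kT = ln(5.2455) + 0.070586/0.115 = 1.6574 + 0.61379 = 2.27.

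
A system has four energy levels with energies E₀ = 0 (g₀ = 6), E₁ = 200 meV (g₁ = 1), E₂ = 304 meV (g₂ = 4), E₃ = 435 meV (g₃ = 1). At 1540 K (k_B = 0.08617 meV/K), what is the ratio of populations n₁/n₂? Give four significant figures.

0.5474

k_BT = 0.08617 × 1540 K = 132.702 meV.
n₁/n₂ = (g₁/g₂) exp[−(E₁−E₂)/kT] = (1/4) × exp(−(-104 meV)/(132.702 meV)) = (1/4) × exp(0.783711) = 0.5474.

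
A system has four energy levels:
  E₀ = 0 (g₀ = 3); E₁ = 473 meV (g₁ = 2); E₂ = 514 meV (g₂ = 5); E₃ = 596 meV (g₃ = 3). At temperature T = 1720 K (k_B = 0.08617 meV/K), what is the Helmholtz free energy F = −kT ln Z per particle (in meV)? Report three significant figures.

k_BT = 0.08617 × 1720 K = 148.21 meV.
Eᵢ/kT = 0, 3.1914, 3.4681, 4.0213.
Z = Σ gᵢe^(−Eᵢ/kT) = 3·e^(−0) + 2·e^(−3.1914) + 5·e^(−3.4681) + 3·e^(−4.0213) = 3.0000 + 0.082229 + 0.15588 + 0.053789 = 3.2919.
F = −kT ln Z = −148.21 × ln(3.2919) = −148.21 × 1.1915 = -177 meV.

-177 meV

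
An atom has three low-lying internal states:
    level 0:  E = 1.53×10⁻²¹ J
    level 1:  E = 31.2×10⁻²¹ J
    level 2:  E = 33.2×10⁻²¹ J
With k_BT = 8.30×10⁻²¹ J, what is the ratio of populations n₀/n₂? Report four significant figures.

45.41

n₀/n₂ = exp[−(E₀−E₂)/kT] = exp(−(-31.67 ×10⁻²¹ J)/(8.30 ×10⁻²¹ J)) = exp(3.81566) = 45.41.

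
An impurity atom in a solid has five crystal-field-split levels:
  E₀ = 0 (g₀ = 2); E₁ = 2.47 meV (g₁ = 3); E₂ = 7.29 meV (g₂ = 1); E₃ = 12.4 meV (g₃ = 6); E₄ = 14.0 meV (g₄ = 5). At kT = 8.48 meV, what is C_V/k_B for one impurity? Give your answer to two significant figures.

Eᵢ/kT = 0, 0.2913, 0.8597, 1.462, 1.651.
Z = Σ gᵢe^(−Eᵢ/kT) = 2·e^(−0) + 3·e^(−0.2913) + 1·e^(−0.8597) + 6·e^(−1.462) + 5·e^(−1.651) = 2.000 + 2.242 + 0.4233 + 1.391 + 0.9593 = 7.016.
⟨E⟩ = 5.602 meV, ⟨E²⟩ = 62.44 meV².
C_V/k_B = (⟨E²⟩ − ⟨E⟩²)/(kT)² = (62.44 − 31.38)/71.91 = 0.43.

0.43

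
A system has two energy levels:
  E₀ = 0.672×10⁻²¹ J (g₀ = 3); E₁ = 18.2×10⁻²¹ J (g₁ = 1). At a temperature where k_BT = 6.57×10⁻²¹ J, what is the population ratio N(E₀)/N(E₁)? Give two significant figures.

n₀/n₁ = (g₀/g₁) exp[−(E₀−E₁)/kT] = (3/1) × exp(−(-17.528 ×10⁻²¹ J)/(6.57 ×10⁻²¹ J)) = (3/1) × exp(2.668) = 43.

43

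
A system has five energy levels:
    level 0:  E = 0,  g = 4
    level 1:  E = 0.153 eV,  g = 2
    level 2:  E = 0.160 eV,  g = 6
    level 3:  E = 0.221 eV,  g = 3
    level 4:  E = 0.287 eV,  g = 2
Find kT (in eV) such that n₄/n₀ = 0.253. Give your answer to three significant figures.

n₄/n₀ = (g₄/g₀) exp[−(E₄−E₀)/kT] = 0.253.
⇒ (E₄−E₀)/kT = ln((2/4)/0.253) = ln(1.9763) = 0.68123.
kT = 0.287 eV / 0.68123 = 0.421 eV.

0.421 eV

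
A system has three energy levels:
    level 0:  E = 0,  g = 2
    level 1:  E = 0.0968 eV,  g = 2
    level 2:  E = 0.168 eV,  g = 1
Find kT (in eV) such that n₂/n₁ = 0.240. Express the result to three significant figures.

0.0970 eV

n₂/n₁ = (g₂/g₁) exp[−(E₂−E₁)/kT] = 0.240.
⇒ (E₂−E₁)/kT = ln((1/2)/0.240) = ln(2.0833) = 0.73395.
kT = 0.0712 eV / 0.73395 = 0.0970 eV.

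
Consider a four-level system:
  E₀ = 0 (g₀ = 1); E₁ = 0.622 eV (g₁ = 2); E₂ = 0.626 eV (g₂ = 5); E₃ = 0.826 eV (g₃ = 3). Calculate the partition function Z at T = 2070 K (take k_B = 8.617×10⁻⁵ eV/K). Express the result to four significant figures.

k_BT = 8.617×10⁻⁵ × 2070 K = 0.178372 eV.
Eᵢ/kT = 0, 3.48709, 3.50952, 4.63077.
Z = Σ gᵢe^(−Eᵢ/kT) = 1·e^(−0) + 2·e^(−3.48709) + 5·e^(−3.50952) + 3·e^(−4.63077) = 1.00000 + 0.0611795 + 0.149556 + 0.0292418 = 1.23998.

Z = 1.240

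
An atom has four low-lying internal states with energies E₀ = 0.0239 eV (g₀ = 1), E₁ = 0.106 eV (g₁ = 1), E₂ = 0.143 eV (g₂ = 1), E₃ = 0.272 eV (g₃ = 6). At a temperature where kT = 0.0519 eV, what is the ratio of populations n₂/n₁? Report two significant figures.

0.49

n₂/n₁ = (g₂/g₁) exp[−(E₂−E₁)/kT] = (1/1) × exp(−(0.037 eV)/(0.0519 eV)) = (1/1) × exp(-0.7129) = 0.49.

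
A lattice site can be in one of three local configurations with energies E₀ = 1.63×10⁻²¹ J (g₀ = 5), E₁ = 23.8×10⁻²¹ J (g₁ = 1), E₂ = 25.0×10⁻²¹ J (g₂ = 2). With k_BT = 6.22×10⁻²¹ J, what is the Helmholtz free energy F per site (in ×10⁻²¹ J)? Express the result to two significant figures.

-8.5 ×10⁻²¹ J

Eᵢ/kT = 0.2621, 3.826, 4.019.
Z = Σ gᵢe^(−Eᵢ/kT) = 5·e^(−0.2621) + 1·e^(−3.826) + 2·e^(−4.019) = 3.847 + 0.02180 + 0.03594 = 3.905.
F = −kT ln Z = −6.22 × ln(3.905) = −6.22 × 1.362 = -8.5 ×10⁻²¹ J.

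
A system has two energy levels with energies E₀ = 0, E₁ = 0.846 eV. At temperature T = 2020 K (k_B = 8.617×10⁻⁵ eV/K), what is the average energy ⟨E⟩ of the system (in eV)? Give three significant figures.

0.00650 eV

k_BT = 8.617×10⁻⁵ × 2020 K = 0.17406 eV.
Eᵢ/kT = 0, 4.8604.
Z = Σ e^(−Eᵢ/kT) = e^(−0) + e^(−4.8604) = 1.0000 + 0.0077474 = 1.0077.
⟨E⟩ = Σ Eᵢ e^(−Eᵢ/kT) / Z = (0·1.0000 + 0.846·0.0077474) / 1.0077 = 0.00650 eV.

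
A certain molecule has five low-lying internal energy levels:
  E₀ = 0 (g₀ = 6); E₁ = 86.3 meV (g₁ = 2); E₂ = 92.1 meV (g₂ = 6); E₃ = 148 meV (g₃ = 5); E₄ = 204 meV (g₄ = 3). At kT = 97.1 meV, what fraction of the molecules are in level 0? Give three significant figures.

Eᵢ/kT = 0, 0.88877, 0.94851, 1.5242, 2.1009.
Z = Σ gᵢe^(−Eᵢ/kT) = 6·e^(−0) + 2·e^(−0.88877) + 6·e^(−0.94851) + 5·e^(−1.5242) + 3·e^(−2.1009) = 6.0000 + 0.82232 + 2.3239 + 1.0890 + 0.36704 = 10.602.
P₀ = g₀ e^(−E₀/kT) / Z = 6.0000/10.602 = 0.566.

0.566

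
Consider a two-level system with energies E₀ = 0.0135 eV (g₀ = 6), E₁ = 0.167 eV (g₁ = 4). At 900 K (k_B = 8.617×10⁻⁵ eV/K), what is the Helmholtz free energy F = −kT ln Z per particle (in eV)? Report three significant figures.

k_BT = 8.617×10⁻⁵ × 900 K = 0.077553 eV.
Eᵢ/kT = 0.17407, 2.1534.
Z = Σ gᵢe^(−Eᵢ/kT) = 6·e^(−0.17407) + 4·e^(−2.1534) = 5.0414 + 0.46436 = 5.5058.
F = −kT ln Z = −0.077553 × ln(5.5058) = −0.077553 × 1.7058 = -0.132 eV.

-0.132 eV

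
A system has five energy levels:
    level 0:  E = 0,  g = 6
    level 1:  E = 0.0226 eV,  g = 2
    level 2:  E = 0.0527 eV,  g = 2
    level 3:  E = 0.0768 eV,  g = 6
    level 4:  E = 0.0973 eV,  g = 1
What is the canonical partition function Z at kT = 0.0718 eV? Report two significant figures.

Eᵢ/kT = 0, 0.3148, 0.7340, 1.070, 1.355.
Z = Σ gᵢe^(−Eᵢ/kT) = 6·e^(−0) + 2·e^(−0.3148) + 2·e^(−0.7340) + 6·e^(−1.070) + 1·e^(−1.355) = 6.000 + 1.460 + 0.9600 + 2.058 + 0.2579 = 10.74.

Z = 11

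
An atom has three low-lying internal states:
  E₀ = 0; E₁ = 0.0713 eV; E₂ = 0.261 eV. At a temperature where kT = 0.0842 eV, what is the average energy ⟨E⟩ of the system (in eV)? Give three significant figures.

0.0287 eV

Eᵢ/kT = 0, 0.84679, 3.0998.
Z = Σ e^(−Eᵢ/kT) = e^(−0) + e^(−0.84679) + e^(−3.0998) = 1.0000 + 0.42879 + 0.045058 = 1.4738.
⟨E⟩ = Σ Eᵢ e^(−Eᵢ/kT) / Z = (0·1.0000 + 0.0713·0.42879 + 0.261·0.045058) / 1.4738 = 0.0287 eV.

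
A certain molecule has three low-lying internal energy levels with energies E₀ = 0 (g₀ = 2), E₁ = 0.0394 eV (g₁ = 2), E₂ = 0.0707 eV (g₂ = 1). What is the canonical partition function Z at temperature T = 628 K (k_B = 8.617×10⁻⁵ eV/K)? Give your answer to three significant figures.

k_BT = 8.617×10⁻⁵ × 628 K = 0.054115 eV.
Eᵢ/kT = 0, 0.72808, 1.3065.
Z = Σ gᵢe^(−Eᵢ/kT) = 2·e^(−0) + 2·e^(−0.72808) + 1·e^(−1.3065) = 2.0000 + 0.96567 + 0.27077 = 3.2364.

Z = 3.24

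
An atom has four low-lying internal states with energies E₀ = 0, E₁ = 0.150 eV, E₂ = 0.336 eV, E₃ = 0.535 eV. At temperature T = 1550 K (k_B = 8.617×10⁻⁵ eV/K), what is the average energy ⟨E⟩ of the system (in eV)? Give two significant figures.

k_BT = 8.617×10⁻⁵ × 1550 K = 0.1336 eV.
Eᵢ/kT = 0, 1.123, 2.515, 4.004.
Z = Σ e^(−Eᵢ/kT) = e^(−0) + e^(−1.123) + e^(−2.515) + e^(−4.004) = 1.000 + 0.3253 + 0.08086 + 0.01824 = 1.424.
⟨E⟩ = Σ Eᵢ e^(−Eᵢ/kT) / Z = (0·1.000 + 0.150·0.3253 + 0.336·0.08086 + 0.535·0.01824) / 1.424 = 0.060 eV.

0.060 eV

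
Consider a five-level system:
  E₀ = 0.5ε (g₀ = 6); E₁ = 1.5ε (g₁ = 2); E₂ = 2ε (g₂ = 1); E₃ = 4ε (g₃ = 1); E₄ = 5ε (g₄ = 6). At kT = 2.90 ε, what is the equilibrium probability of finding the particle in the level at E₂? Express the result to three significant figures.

Eᵢ/kT = 0.17241, 0.51724, 0.68966, 1.3793, 1.7241.
Z = Σ gᵢe^(−Eᵢ/kT) = 6·e^(−0.17241) + 2·e^(−0.51724) + 1·e^(−0.68966) + 1·e^(−1.3793) + 6·e^(−1.7241) = 5.0498 + 1.1923 + 0.50175 + 0.25175 + 1.0700 = 8.0656.
P₂ = g₂ e^(−E₂/kT) / Z = 0.50175/8.0656 = 0.0622.

0.0622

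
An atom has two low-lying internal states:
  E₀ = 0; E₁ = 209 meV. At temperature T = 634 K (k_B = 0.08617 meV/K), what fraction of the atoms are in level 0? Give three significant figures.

k_BT = 0.08617 × 634 K = 54.632 meV.
Eᵢ/kT = 0, 3.8256.
Z = Σ e^(−Eᵢ/kT) = e^(−0) + e^(−3.8256) = 1.0000 + 0.021805 = 1.0218.
P₀ = e^(−E₀/kT) / Z = 1.0000/1.0218 = 0.979.

0.979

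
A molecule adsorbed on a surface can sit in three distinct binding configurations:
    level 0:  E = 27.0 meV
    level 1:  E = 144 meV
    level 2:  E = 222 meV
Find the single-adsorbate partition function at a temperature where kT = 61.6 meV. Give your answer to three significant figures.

Eᵢ/kT = 0.43831, 2.3377, 3.6039.
Z = Σ e^(−Eᵢ/kT) = e^(−0.43831) + e^(−2.3377) + e^(−3.6039) = 0.64513 + 0.096549 + 0.027217 = 0.76890.

Z = 0.769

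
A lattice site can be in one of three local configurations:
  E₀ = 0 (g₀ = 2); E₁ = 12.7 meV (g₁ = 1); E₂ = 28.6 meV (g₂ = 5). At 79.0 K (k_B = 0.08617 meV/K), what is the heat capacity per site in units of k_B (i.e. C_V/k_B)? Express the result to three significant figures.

0.761

k_BT = 0.08617 × 79.0 K = 6.8074 meV.
Eᵢ/kT = 0, 1.8656, 4.2013.
Z = Σ gᵢe^(−Eᵢ/kT) = 2·e^(−0) + 1·e^(−1.8656) + 5·e^(−4.2013) = 2.0000 + 0.15480 + 0.074880 = 2.2297.
⟨E⟩ = 1.8422 meV, ⟨E²⟩ = 38.667 meV².
C_V/k_B = (⟨E²⟩ − ⟨E⟩²)/(kT)² = (38.667 − 3.3937)/46.341 = 0.761.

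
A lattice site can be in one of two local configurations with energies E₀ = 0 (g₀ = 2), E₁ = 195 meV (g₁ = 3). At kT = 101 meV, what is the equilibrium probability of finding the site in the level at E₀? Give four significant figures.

0.8213

Eᵢ/kT = 0, 1.93069.
Z = Σ gᵢe^(−Eᵢ/kT) = 2·e^(−0) + 3·e^(−1.93069) = 2.00000 + 0.435144 = 2.43514.
P₀ = g₀ e^(−E₀/kT) / Z = 2.00000/2.43514 = 0.8213.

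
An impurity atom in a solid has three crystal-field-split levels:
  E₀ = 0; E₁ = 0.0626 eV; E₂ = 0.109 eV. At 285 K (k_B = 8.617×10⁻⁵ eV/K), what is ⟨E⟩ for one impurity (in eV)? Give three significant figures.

k_BT = 8.617×10⁻⁵ × 285 K = 0.024558 eV.
Eᵢ/kT = 0, 2.5491, 4.4385.
Z = Σ e^(−Eᵢ/kT) = e^(−0) + e^(−2.5491) + e^(−4.4385) = 1.0000 + 0.078152 + 0.011814 = 1.0900.
⟨E⟩ = Σ Eᵢ e^(−Eᵢ/kT) / Z = (0·1.0000 + 0.0626·0.078152 + 0.109·0.011814) / 1.0900 = 0.00567 eV.

0.00567 eV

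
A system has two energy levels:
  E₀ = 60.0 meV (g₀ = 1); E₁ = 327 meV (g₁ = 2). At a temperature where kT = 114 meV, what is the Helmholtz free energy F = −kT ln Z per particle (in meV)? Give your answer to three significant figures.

Eᵢ/kT = 0.52632, 2.8684.
Z = Σ gᵢe^(−Eᵢ/kT) = 1·e^(−0.52632) + 2·e^(−2.8684) = 0.59078 + 0.11358 = 0.70436.
F = −kT ln Z = −114 × ln(0.70436) = −114 × -0.35047 = 40.0 meV.

40.0 meV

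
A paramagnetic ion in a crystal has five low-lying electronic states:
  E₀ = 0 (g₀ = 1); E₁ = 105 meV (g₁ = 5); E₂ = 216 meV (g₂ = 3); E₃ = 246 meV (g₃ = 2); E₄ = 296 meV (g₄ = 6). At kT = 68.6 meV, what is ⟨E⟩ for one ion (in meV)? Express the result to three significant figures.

76.2 meV

Eᵢ/kT = 0, 1.5306, 3.1487, 3.5860, 4.3149.
Z = Σ gᵢe^(−Eᵢ/kT) = 1·e^(−0) + 5·e^(−1.5306) + 3·e^(−3.1487) + 2·e^(−3.5860) + 6·e^(−4.3149) = 1.0000 + 1.0820 + 0.12872 + 0.055418 + 0.080207 = 2.3463.
⟨E⟩ = Σ Eᵢ gᵢe^(−Eᵢ/kT) / Z = (0·1.0000 + 105·1.0820 + 216·0.12872 + 246·0.055418 + 296·0.080207) / 2.3463 = 76.2 meV.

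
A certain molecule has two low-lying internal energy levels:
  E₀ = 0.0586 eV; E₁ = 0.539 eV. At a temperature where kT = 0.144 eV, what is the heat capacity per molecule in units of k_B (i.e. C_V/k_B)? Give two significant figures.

Eᵢ/kT = 0.4069, 3.743.
Z = Σ e^(−Eᵢ/kT) = e^(−0.4069) + e^(−3.743) = 0.6657 + 0.02368 = 0.6894.
⟨E⟩ = 0.07510 eV, ⟨E²⟩ = 0.01329 eV².
C_V/k_B = (⟨E²⟩ − ⟨E⟩²)/(kT)² = (0.01329 − 0.005640)/0.02074 = 0.37.

0.37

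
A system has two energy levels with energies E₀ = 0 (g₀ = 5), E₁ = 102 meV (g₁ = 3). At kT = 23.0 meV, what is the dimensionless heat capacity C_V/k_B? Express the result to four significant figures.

0.1380

Eᵢ/kT = 0, 4.43478.
Z = Σ gᵢe^(−Eᵢ/kT) = 5·e^(−0) + 3·e^(−4.43478) = 5.00000 + 0.0355730 = 5.03557.
⟨E⟩ = 0.720563 meV, ⟨E²⟩ = 73.4974 meV².
C_V/k_B = (⟨E²⟩ − ⟨E⟩²)/(kT)² = (73.4974 − 0.519211)/529.000 = 0.1380.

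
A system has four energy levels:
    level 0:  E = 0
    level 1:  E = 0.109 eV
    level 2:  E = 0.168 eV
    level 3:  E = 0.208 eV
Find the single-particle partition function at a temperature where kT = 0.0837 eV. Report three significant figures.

Eᵢ/kT = 0, 1.3023, 2.0072, 2.4851.
Z = Σ e^(−Eᵢ/kT) = e^(−0) + e^(−1.3023) + e^(−2.0072) + e^(−2.4851) = 1.0000 + 0.27191 + 0.13436 + 0.083317 = 1.4896.

Z = 1.49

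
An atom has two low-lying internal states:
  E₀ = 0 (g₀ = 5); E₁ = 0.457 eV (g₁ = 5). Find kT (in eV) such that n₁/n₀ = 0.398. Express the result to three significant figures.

n₁/n₀ = (g₁/g₀) exp[−(E₁−E₀)/kT] = 0.398.
⇒ (E₁−E₀)/kT = ln((5/5)/0.398) = ln(2.5126) = 0.92132.
kT = 0.457 eV / 0.92132 = 0.496 eV.

0.496 eV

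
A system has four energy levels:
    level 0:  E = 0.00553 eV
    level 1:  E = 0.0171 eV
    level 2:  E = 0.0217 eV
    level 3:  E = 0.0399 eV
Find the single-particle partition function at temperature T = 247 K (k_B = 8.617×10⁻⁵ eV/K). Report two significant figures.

k_BT = 8.617×10⁻⁵ × 247 K = 0.02128 eV.
Eᵢ/kT = 0.2599, 0.8036, 1.020, 1.875.
Z = Σ e^(−Eᵢ/kT) = e^(−0.2599) + e^(−0.8036) + e^(−1.020) + e^(−1.875) = 0.7711 + 0.4477 + 0.3606 + 0.1534 = 1.733.

Z = 1.7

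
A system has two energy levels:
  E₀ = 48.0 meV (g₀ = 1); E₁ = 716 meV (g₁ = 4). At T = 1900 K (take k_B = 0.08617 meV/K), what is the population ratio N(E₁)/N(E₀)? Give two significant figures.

k_BT = 0.08617 × 1900 K = 163.7 meV.
n₁/n₀ = (g₁/g₀) exp[−(E₁−E₀)/kT] = (4/1) × exp(−(668.0 meV)/(163.7 meV)) = (4/1) × exp(-4.081) = 0.068.

0.068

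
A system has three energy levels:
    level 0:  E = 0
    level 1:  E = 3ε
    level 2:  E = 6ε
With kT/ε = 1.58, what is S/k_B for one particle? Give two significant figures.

Eᵢ/kT = 0, 1.899, 3.797.
Z = Σ e^(−Eᵢ/kT) = e^(−0) + e^(−1.899) + e^(−3.797) = 1.000 + 0.1497 + 0.02244 = 1.172.
⟨E⟩ = Σ EᵢPᵢ = 0.4981 ε.
S/k_B = ln Z + ⟨E⟩/kT = ln(1.172) + 0.4981/1.58 = 0.1587 + 0.3153 = 0.47.

0.47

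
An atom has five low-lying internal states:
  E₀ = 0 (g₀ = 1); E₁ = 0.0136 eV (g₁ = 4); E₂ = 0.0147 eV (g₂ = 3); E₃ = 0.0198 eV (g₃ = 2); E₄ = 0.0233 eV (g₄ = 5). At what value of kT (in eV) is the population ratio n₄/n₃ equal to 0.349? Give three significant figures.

n₄/n₃ = (g₄/g₃) exp[−(E₄−E₃)/kT] = 0.349.
⇒ (E₄−E₃)/kT = ln((5/2)/0.349) = ln(7.1633) = 1.9690.
kT = 0.0035 eV / 1.9690 = 0.00178 eV.

0.00178 eV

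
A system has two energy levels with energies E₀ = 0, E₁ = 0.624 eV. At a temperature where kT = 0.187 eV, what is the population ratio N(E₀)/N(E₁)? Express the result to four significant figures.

28.13

n₀/n₁ = exp[−(E₀−E₁)/kT] = exp(−(-0.624 eV)/(0.187 eV)) = exp(3.33690) = 28.13.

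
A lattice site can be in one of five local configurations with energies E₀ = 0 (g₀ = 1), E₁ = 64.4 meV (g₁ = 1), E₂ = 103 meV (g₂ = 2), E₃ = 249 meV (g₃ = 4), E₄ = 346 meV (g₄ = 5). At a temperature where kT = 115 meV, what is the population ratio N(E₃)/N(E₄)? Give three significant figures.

1.86

n₃/n₄ = (g₃/g₄) exp[−(E₃−E₄)/kT] = (4/5) × exp(−(-97 meV)/(115 meV)) = (4/5) × exp(0.84348) = 1.86.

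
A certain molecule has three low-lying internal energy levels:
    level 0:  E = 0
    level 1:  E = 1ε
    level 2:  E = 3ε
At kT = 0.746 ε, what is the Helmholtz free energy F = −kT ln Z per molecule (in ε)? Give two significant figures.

Eᵢ/kT = 0, 1.340, 4.021.
Z = Σ e^(−Eᵢ/kT) = e^(−0) + e^(−1.340) + e^(−4.021) = 1.000 + 0.2618 + 0.01794 = 1.280.
F = −kT ln Z = −0.746 × ln(1.280) = −0.746 × 0.2469 = -0.18 ε.

-0.18 ε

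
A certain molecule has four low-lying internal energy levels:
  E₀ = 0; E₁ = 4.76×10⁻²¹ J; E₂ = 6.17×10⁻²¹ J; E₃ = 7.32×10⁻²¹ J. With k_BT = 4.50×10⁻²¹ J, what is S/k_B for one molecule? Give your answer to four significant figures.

Eᵢ/kT = 0, 1.05778, 1.37111, 1.62667.
Z = Σ e^(−Eᵢ/kT) = e^(−0) + e^(−1.05778) + e^(−1.37111) + e^(−1.62667) = 1.00000 + 0.347226 + 0.253825 + 0.196583 = 1.79763.
⟨E⟩ = Σ EᵢPᵢ = 2.59112 ×10⁻²¹ J.
S/k_B = ln Z + ⟨E⟩/kT = ln(1.79763) + 2.59112/4.50 = 0.586469 + 0.575804 = 1.162.

1.162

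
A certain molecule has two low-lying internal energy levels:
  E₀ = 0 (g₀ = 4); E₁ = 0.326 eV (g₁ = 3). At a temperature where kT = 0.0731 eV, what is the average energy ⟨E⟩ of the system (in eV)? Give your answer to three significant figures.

Eᵢ/kT = 0, 4.4596.
Z = Σ gᵢe^(−Eᵢ/kT) = 4·e^(−0) + 3·e^(−4.4596) = 4.0000 + 0.034701 = 4.0347.
⟨E⟩ = Σ Eᵢ gᵢe^(−Eᵢ/kT) / Z = (0·4.0000 + 0.326·0.034701) / 4.0347 = 0.00280 eV.

0.00280 eV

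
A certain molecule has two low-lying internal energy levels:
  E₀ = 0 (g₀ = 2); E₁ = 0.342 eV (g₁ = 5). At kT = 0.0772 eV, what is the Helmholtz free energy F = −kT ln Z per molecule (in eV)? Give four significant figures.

Eᵢ/kT = 0, 4.43005.
Z = Σ gᵢe^(−Eᵢ/kT) = 2·e^(−0) + 5·e^(−4.43005) = 2.00000 + 0.0595695 = 2.05957.
F = −kT ln Z = −0.0772 × ln(2.05957) = −0.0772 × 0.722497 = -0.05578 eV.

-0.05578 eV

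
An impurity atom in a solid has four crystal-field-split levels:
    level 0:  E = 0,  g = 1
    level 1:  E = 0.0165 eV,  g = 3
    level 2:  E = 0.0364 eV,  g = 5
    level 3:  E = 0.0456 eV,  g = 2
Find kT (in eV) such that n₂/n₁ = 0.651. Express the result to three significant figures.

n₂/n₁ = (g₂/g₁) exp[−(E₂−E₁)/kT] = 0.651.
⇒ (E₂−E₁)/kT = ln((5/3)/0.651) = ln(2.5602) = 0.94009.
kT = 0.0199 eV / 0.94009 = 0.0212 eV.

0.0212 eV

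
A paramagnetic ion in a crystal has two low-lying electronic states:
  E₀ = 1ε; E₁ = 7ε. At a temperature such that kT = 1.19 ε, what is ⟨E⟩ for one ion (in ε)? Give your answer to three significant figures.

1.04 ε

Eᵢ/kT = 0.84034, 5.8824.
Z = Σ e^(−Eᵢ/kT) = e^(−0.84034) + e^(−5.8824) = 0.43156 + 0.0027881 = 0.43435.
⟨E⟩ = Σ Eᵢ e^(−Eᵢ/kT) / Z = (1·0.43156 + 7·0.0027881) / 0.43435 = 1.04 ε.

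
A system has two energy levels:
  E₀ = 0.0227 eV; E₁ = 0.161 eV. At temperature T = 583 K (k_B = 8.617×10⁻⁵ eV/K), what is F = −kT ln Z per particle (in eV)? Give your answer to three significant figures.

0.0196 eV

k_BT = 8.617×10⁻⁵ × 583 K = 0.050237 eV.
Eᵢ/kT = 0.45186, 3.2048.
Z = Σ e^(−Eᵢ/kT) = e^(−0.45186) + e^(−3.2048) = 0.63644 + 0.040567 = 0.67701.
F = −kT ln Z = −0.050237 × ln(0.67701) = −0.050237 × -0.39007 = 0.0196 eV.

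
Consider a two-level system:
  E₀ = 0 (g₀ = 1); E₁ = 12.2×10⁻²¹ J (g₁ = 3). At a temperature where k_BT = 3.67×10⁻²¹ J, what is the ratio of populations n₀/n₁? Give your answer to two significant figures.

9.3

n₀/n₁ = (g₀/g₁) exp[−(E₀−E₁)/kT] = (1/3) × exp(−(-12.2 ×10⁻²¹ J)/(3.67 ×10⁻²¹ J)) = (1/3) × exp(3.324) = 9.3.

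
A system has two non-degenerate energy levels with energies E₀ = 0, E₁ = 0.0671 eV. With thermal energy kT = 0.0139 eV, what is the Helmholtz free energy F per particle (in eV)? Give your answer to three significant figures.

Eᵢ/kT = 0, 4.8273.
Z = Σ e^(−Eᵢ/kT) = e^(−0) + e^(−4.8273) = 1.0000 + 0.0080081 = 1.0080.
F = −kT ln Z = −0.0139 × ln(1.0080) = −0.0139 × 0.0079682 = -0.000111 eV.

-0.000111 eV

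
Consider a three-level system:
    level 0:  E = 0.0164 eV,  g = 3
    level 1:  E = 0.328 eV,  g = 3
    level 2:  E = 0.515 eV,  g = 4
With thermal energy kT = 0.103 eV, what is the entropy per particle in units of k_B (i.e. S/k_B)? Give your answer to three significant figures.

1.34

Eᵢ/kT = 0.15922, 3.1845, 5.0000.
Z = Σ gᵢe^(−Eᵢ/kT) = 3·e^(−0.15922) + 3·e^(−3.1845) + 4·e^(−5.0000) = 2.5584 + 0.12420 + 0.026952 = 2.7096.
⟨E⟩ = Σ EᵢPᵢ = 0.035642 eV.
S/k_B = ln Z + ⟨E⟩/kT = ln(2.7096) + 0.035642/0.103 = 0.99680 + 0.34604 = 1.34.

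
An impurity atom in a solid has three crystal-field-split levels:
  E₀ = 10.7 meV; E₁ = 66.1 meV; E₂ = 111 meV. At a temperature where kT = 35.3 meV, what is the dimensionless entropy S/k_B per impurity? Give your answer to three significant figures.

Eᵢ/kT = 0.30312, 1.8725, 3.1445.
Z = Σ e^(−Eᵢ/kT) = e^(−0.30312) + e^(−1.8725) + e^(−3.1445) = 0.73851 + 0.15374 + 0.043088 = 0.93534.
⟨E⟩ = Σ EᵢPᵢ = 24.426 meV.
S/k_B = ln Z + ⟨E⟩/kT = ln(0.93534) + 24.426/35.3 = -0.066845 + 0.69195 = 0.625.

0.625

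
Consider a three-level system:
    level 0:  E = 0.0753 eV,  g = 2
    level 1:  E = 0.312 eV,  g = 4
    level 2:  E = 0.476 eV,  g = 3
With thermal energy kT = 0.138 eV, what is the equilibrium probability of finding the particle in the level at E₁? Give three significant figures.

Eᵢ/kT = 0.54565, 2.2609, 3.4493.
Z = Σ gᵢe^(−Eᵢ/kT) = 2·e^(−0.54565) + 4·e^(−2.2609) + 3·e^(−3.4493) = 1.1589 + 0.41703 + 0.095304 = 1.6712.
P₁ = g₁ e^(−E₁/kT) / Z = 0.41703/1.6712 = 0.250.

0.250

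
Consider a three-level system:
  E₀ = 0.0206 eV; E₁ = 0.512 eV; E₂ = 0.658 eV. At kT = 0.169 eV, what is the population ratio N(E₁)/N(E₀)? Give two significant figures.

n₁/n₀ = exp[−(E₁−E₀)/kT] = exp(−(0.4914 eV)/(0.169 eV)) = exp(-2.908) = 0.055.

0.055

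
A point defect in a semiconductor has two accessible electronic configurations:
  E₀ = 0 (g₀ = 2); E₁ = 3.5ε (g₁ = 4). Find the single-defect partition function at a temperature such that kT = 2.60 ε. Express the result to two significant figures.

Z = 3.0

Eᵢ/kT = 0, 1.346.
Z = Σ gᵢe^(−Eᵢ/kT) = 2·e^(−0) + 4·e^(−1.346) = 2.000 + 1.041 = 3.041.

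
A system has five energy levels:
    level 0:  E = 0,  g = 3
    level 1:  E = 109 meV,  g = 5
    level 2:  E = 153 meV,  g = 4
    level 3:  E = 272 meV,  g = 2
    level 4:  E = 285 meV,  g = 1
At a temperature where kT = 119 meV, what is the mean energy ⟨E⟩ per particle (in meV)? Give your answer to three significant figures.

73.2 meV

Eᵢ/kT = 0, 0.91597, 1.2857, 2.2857, 2.3950.
Z = Σ gᵢe^(−Eᵢ/kT) = 3·e^(−0) + 5·e^(−0.91597) + 4·e^(−1.2857) + 2·e^(−2.2857) + 1·e^(−2.3950) = 3.0000 + 2.0006 + 1.1058 + 0.20341 + 0.091173 = 6.4010.
⟨E⟩ = Σ Eᵢ gᵢe^(−Eᵢ/kT) / Z = (0·3.0000 + 109·2.0006 + 153·1.1058 + 272·0.20341 + 285·0.091173) / 6.4010 = 73.2 meV.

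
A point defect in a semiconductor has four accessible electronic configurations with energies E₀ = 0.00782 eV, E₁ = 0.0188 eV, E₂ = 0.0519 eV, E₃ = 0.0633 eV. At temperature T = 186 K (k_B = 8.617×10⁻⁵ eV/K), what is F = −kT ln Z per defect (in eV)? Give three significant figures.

0.000293 eV

k_BT = 8.617×10⁻⁵ × 186 K = 0.016028 eV.
Eᵢ/kT = 0.48790, 1.1729, 3.2381, 3.9493.
Z = Σ e^(−Eᵢ/kT) = e^(−0.48790) + e^(−1.1729) + e^(−3.2381) + e^(−3.9493) = 0.61391 + 0.30947 + 0.039238 + 0.019268 = 0.98189.
F = −kT ln Z = −0.016028 × ln(0.98189) = −0.016028 × -0.018276 = 0.000293 eV.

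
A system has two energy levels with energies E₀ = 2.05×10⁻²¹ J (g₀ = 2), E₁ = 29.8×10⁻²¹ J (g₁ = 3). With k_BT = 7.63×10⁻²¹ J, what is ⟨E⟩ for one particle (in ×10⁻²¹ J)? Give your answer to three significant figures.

Eᵢ/kT = 0.26868, 3.9056.
Z = Σ gᵢe^(−Eᵢ/kT) = 2·e^(−0.26868) + 3·e^(−3.9056) = 1.5288 + 0.060387 = 1.5892.
⟨E⟩ = Σ Eᵢ gᵢe^(−Eᵢ/kT) / Z = (2.05·1.5288 + 29.8·0.060387) / 1.5892 = 3.10 ×10⁻²¹ J.

3.10 ×10⁻²¹ J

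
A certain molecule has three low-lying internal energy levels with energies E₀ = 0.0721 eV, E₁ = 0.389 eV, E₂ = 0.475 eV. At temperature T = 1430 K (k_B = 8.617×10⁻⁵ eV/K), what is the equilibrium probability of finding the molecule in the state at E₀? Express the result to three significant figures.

0.897

k_BT = 8.617×10⁻⁵ × 1430 K = 0.12322 eV.
Eᵢ/kT = 0.58513, 3.1570, 3.8549.
Z = Σ e^(−Eᵢ/kT) = e^(−0.58513) + e^(−3.1570) + e^(−3.8549) = 0.55703 + 0.042553 + 0.021176 = 0.62076.
P₀ = e^(−E₀/kT) / Z = 0.55703/0.62076 = 0.897.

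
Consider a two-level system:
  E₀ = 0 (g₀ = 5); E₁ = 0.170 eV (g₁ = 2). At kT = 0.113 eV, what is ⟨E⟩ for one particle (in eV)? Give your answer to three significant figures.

0.0139 eV

Eᵢ/kT = 0, 1.5044.
Z = Σ gᵢe^(−Eᵢ/kT) = 5·e^(−0) + 2·e^(−1.5044) = 5.0000 + 0.44430 = 5.4443.
⟨E⟩ = Σ Eᵢ gᵢe^(−Eᵢ/kT) / Z = (0·5.0000 + 0.170·0.44430) / 5.4443 = 0.0139 eV.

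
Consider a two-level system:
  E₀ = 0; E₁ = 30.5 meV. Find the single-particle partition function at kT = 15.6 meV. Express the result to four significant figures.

Eᵢ/kT = 0, 1.95513.
Z = Σ e^(−Eᵢ/kT) = e^(−0) + e^(−1.95513) = 1.00000 + 0.141546 = 1.14155.

Z = 1.142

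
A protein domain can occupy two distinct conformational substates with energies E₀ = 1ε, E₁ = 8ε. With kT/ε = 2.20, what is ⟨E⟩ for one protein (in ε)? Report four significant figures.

Eᵢ/kT = 0.454545, 3.63636.
Z = Σ e^(−Eᵢ/kT) = e^(−0.454545) + e^(−3.63636) = 0.634737 + 0.0263481 = 0.661085.
⟨E⟩ = Σ Eᵢ e^(−Eᵢ/kT) / Z = (1·0.634737 + 8·0.0263481) / 0.661085 = 1.279 ε.

1.279 ε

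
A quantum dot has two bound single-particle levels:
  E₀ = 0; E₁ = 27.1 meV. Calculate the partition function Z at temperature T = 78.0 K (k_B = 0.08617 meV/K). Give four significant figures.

Z = 1.018

k_BT = 0.08617 × 78.0 K = 6.72126 meV.
Eᵢ/kT = 0, 4.03198.
Z = Σ e^(−Eᵢ/kT) = e^(−0) + e^(−4.03198) = 1.00000 + 0.0177392 = 1.01774.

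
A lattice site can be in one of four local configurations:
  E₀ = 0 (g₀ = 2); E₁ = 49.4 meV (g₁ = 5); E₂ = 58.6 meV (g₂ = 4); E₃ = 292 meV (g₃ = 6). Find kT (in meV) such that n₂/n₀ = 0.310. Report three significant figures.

31.4 meV

n₂/n₀ = (g₂/g₀) exp[−(E₂−E₀)/kT] = 0.310.
⇒ (E₂−E₀)/kT = ln((4/2)/0.310) = ln(6.4516) = 1.8643.
kT = 58.6 meV / 1.8643 = 31.4 meV.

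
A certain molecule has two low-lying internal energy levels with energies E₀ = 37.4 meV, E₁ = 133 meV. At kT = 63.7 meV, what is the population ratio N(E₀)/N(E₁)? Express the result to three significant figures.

4.49

n₀/n₁ = exp[−(E₀−E₁)/kT] = exp(−(-95.6 meV)/(63.7 meV)) = exp(1.5008) = 4.49.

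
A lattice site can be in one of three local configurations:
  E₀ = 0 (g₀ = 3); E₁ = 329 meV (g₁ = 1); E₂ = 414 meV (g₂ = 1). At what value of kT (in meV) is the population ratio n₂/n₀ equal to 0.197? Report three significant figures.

787 meV

n₂/n₀ = (g₂/g₀) exp[−(E₂−E₀)/kT] = 0.197.
⇒ (E₂−E₀)/kT = ln((1/3)/0.197) = ln(1.6920) = 0.52591.
kT = 414 meV / 0.52591 = 787 meV.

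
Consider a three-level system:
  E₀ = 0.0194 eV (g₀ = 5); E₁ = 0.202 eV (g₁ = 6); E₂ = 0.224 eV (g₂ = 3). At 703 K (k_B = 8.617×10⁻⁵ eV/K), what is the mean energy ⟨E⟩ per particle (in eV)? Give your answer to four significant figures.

k_BT = 8.617×10⁻⁵ × 703 K = 0.0605775 eV.
Eᵢ/kT = 0.320251, 3.33457, 3.69774.
Z = Σ gᵢe^(−Eᵢ/kT) = 5·e^(−0.320251) + 6·e^(−3.33457) + 3·e^(−3.69774) = 3.62983 + 0.213779 + 0.0743384 = 3.91795.
⟨E⟩ = Σ Eᵢ gᵢe^(−Eᵢ/kT) / Z = (0.0194·3.62983 + 0.202·0.213779 + 0.224·0.0743384) / 3.91795 = 0.03325 eV.

0.03325 eV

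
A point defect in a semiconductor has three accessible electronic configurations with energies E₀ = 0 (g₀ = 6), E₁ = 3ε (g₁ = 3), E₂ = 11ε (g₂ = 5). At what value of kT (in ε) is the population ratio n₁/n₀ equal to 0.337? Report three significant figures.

7.60 ε

n₁/n₀ = (g₁/g₀) exp[−(E₁−E₀)/kT] = 0.337.
⇒ (E₁−E₀)/kT = ln((3/6)/0.337) = ln(1.4837) = 0.39454.
kT = 3ε / 0.39454 = 7.60 ε.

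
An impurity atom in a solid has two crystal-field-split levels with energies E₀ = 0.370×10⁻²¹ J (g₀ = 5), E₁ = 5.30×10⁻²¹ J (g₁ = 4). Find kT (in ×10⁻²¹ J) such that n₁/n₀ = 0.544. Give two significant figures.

n₁/n₀ = (g₁/g₀) exp[−(E₁−E₀)/kT] = 0.544.
⇒ (E₁−E₀)/kT = ln((4/5)/0.544) = ln(1.471) = 0.3859.
kT = 4.930 ×10⁻²¹ J / 0.3859 = 13 ×10⁻²¹ J.

13 ×10⁻²¹ J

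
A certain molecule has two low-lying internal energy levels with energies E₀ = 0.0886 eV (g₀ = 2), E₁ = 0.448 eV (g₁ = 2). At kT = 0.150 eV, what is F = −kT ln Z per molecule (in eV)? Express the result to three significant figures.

Eᵢ/kT = 0.59067, 2.9867.
Z = Σ gᵢe^(−Eᵢ/kT) = 2·e^(−0.59067) + 2·e^(−2.9867) = 1.1079 + 0.10091 = 1.2088.
F = −kT ln Z = −0.150 × ln(1.2088) = −0.150 × 0.18963 = -0.0284 eV.

-0.0284 eV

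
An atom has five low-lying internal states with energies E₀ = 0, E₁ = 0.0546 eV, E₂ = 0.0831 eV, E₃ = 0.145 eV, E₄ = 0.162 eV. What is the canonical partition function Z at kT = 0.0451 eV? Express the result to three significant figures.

Eᵢ/kT = 0, 1.2106, 1.8426, 3.2151, 3.5920.
Z = Σ e^(−Eᵢ/kT) = e^(−0) + e^(−1.2106) + e^(−1.8426) + e^(−3.2151) + e^(−3.5920) = 1.0000 + 0.29802 + 0.15841 + 0.040151 + 0.027543 = 1.5241.

Z = 1.52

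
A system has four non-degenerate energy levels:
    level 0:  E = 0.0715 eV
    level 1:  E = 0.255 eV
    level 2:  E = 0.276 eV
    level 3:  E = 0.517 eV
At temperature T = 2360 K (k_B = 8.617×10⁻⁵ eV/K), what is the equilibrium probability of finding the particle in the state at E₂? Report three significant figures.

0.194

k_BT = 8.617×10⁻⁵ × 2360 K = 0.20336 eV.
Eᵢ/kT = 0.35159, 1.2539, 1.3572, 2.5423.
Z = Σ e^(−Eᵢ/kT) = e^(−0.35159) + e^(−1.2539) + e^(−1.3572) + e^(−2.5423) = 0.70357 + 0.28539 + 0.25738 + 0.078685 = 1.3250.
P₂ = e^(−E₂/kT) / Z = 0.25738/1.3250 = 0.194.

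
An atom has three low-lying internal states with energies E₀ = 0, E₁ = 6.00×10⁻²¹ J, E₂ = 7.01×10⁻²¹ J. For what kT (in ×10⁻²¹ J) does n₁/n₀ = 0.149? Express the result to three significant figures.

n₁/n₀ = exp[−(E₁−E₀)/kT] = 0.149.
⇒ (E₁−E₀)/kT = ln(1/0.149) = ln(6.7114) = 1.9038.
kT = 6.00 ×10⁻²¹ J / 1.9038 = 3.15 ×10⁻²¹ J.

3.15 ×10⁻²¹ J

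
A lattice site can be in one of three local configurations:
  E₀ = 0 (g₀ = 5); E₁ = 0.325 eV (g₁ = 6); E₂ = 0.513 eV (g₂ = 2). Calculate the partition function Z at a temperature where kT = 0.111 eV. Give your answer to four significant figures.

Eᵢ/kT = 0, 2.92793, 4.62162.
Z = Σ gᵢe^(−Eᵢ/kT) = 5·e^(−0) + 6·e^(−2.92793) + 2·e^(−4.62162) = 5.00000 + 0.321046 + 0.0196737 = 5.34072.

Z = 5.341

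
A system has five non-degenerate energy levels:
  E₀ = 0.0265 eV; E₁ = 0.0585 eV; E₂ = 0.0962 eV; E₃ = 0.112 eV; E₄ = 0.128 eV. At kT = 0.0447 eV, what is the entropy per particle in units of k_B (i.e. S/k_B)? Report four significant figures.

1.280

Eᵢ/kT = 0.592841, 1.30872, 2.15213, 2.50559, 2.86353.
Z = Σ e^(−Eᵢ/kT) = e^(−0.592841) + e^(−1.30872) + e^(−2.15213) + e^(−2.50559) + e^(−2.86353) = 0.552755 + 0.270166 + 0.116236 + 0.0816274 + 0.0570670 = 1.07785.
⟨E⟩ = Σ EᵢPᵢ = 0.0538864 eV.
S/k_B = ln Z + ⟨E⟩/kT = ln(1.07785) + 0.0538864/0.0447 = 0.0749683 + 1.20551 = 1.280.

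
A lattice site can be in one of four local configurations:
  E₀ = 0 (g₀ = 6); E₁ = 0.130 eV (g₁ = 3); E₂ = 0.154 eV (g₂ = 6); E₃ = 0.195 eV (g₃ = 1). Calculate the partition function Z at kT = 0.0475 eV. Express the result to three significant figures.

Z = 6.45

Eᵢ/kT = 0, 2.7368, 3.2421, 4.1053.
Z = Σ gᵢe^(−Eᵢ/kT) = 6·e^(−0) + 3·e^(−2.7368) + 6·e^(−3.2421) + 1·e^(−4.1053) = 6.0000 + 0.19433 + 0.23449 + 0.016485 = 6.4453.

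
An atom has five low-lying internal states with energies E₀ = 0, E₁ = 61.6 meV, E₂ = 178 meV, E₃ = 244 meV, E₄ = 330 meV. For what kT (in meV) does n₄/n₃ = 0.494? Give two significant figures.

n₄/n₃ = exp[−(E₄−E₃)/kT] = 0.494.
⇒ (E₄−E₃)/kT = ln(1/0.494) = ln(2.024) = 0.7051.
kT = 86 meV / 0.7051 = 120 meV.

120 meV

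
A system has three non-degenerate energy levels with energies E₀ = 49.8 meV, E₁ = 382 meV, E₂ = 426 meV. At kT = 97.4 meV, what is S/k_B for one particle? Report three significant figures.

Eᵢ/kT = 0.51129, 3.9220, 4.3737.
Z = Σ e^(−Eᵢ/kT) = e^(−0.51129) + e^(−3.9220) + e^(−4.3737) = 0.59972 + 0.019801 + 0.012605 = 0.63213.
⟨E⟩ = Σ EᵢPᵢ = 67.707 meV.
S/k_B = ln Z + ⟨E⟩/kT = ln(0.63213) + 67.707/97.4 = -0.45866 + 0.69514 = 0.236.

0.236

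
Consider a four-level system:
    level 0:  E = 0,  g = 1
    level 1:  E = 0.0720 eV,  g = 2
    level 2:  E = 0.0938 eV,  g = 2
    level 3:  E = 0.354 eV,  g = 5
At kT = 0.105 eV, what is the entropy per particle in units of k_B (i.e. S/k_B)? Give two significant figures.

1.8

Eᵢ/kT = 0, 0.6857, 0.8933, 3.371.
Z = Σ gᵢe^(−Eᵢ/kT) = 1·e^(−0) + 2·e^(−0.6857) + 2·e^(−0.8933) + 5·e^(−3.371) = 1.000 + 1.007 + 0.8186 + 0.1718 = 2.997.
⟨E⟩ = Σ EᵢPᵢ = 0.07011 eV.
S/k_B = ln Z + ⟨E⟩/kT = ln(2.997) + 0.07011/0.105 = 1.098 + 0.6677 = 1.8.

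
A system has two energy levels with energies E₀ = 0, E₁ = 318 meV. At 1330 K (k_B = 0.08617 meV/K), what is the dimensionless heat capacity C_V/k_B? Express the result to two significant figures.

k_BT = 0.08617 × 1330 K = 114.6 meV.
Eᵢ/kT = 0, 2.775.
Z = Σ e^(−Eᵢ/kT) = e^(−0) + e^(−2.775) = 1.000 + 0.06235 = 1.062.
⟨E⟩ = 18.67 meV, ⟨E²⟩ = 5937 meV².
C_V/k_B = (⟨E²⟩ − ⟨E⟩²)/(kT)² = (5937 − 348.6)/13130 = 0.43.

0.43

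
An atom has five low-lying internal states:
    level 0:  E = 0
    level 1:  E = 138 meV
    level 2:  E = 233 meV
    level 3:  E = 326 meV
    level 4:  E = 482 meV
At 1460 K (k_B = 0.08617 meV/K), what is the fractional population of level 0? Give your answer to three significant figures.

0.630

k_BT = 0.08617 × 1460 K = 125.81 meV.
Eᵢ/kT = 0, 1.0969, 1.8520, 2.5912, 3.8312.
Z = Σ e^(−Eᵢ/kT) = e^(−0) + e^(−1.0969) + e^(−1.8520) + e^(−2.5912) + e^(−3.8312) = 1.0000 + 0.33390 + 0.15692 + 0.074930 + 0.021684 = 1.5874.
P₀ = e^(−E₀/kT) / Z = 1.0000/1.5874 = 0.630.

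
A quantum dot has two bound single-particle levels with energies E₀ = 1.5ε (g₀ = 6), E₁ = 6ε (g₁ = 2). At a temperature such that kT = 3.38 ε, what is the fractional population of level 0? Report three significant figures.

0.919

Eᵢ/kT = 0.44379, 1.7751.
Z = Σ gᵢe^(−Eᵢ/kT) = 6·e^(−0.44379) + 2·e^(−1.7751) = 3.8496 + 0.33893 = 4.1885.
P₀ = g₀ e^(−E₀/kT) / Z = 3.8496/4.1885 = 0.919.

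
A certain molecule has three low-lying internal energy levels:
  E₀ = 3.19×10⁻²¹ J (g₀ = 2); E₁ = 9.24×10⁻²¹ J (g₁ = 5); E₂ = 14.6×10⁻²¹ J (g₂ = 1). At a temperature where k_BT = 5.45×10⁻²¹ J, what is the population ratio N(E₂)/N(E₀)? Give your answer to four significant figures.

0.06162

n₂/n₀ = (g₂/g₀) exp[−(E₂−E₀)/kT] = (1/2) × exp(−(11.41 ×10⁻²¹ J)/(5.45 ×10⁻²¹ J)) = (1/2) × exp(-2.09358) = 0.06162.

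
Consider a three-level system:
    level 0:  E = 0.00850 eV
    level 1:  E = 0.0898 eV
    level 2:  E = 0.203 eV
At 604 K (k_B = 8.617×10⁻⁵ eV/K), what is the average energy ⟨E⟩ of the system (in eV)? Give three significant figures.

0.0261 eV

k_BT = 8.617×10⁻⁵ × 604 K = 0.052047 eV.
Eᵢ/kT = 0.16331, 1.7254, 3.9003.
Z = Σ e^(−Eᵢ/kT) = e^(−0.16331) + e^(−1.7254) + e^(−3.9003) = 0.84933 + 0.17810 + 0.020236 = 1.0477.
⟨E⟩ = Σ Eᵢ e^(−Eᵢ/kT) / Z = (0.00850·0.84933 + 0.0898·0.17810 + 0.203·0.020236) / 1.0477 = 0.0261 eV.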